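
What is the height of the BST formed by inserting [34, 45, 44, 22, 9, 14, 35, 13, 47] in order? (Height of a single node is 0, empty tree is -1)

Insertion order: [34, 45, 44, 22, 9, 14, 35, 13, 47]
Tree (level-order array): [34, 22, 45, 9, None, 44, 47, None, 14, 35, None, None, None, 13]
Compute height bottom-up (empty subtree = -1):
  height(13) = 1 + max(-1, -1) = 0
  height(14) = 1 + max(0, -1) = 1
  height(9) = 1 + max(-1, 1) = 2
  height(22) = 1 + max(2, -1) = 3
  height(35) = 1 + max(-1, -1) = 0
  height(44) = 1 + max(0, -1) = 1
  height(47) = 1 + max(-1, -1) = 0
  height(45) = 1 + max(1, 0) = 2
  height(34) = 1 + max(3, 2) = 4
Height = 4


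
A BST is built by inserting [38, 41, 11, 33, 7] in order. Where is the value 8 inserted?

Starting tree (level order): [38, 11, 41, 7, 33]
Insertion path: 38 -> 11 -> 7
Result: insert 8 as right child of 7
Final tree (level order): [38, 11, 41, 7, 33, None, None, None, 8]


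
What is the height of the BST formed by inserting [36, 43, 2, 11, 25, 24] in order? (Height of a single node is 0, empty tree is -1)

Insertion order: [36, 43, 2, 11, 25, 24]
Tree (level-order array): [36, 2, 43, None, 11, None, None, None, 25, 24]
Compute height bottom-up (empty subtree = -1):
  height(24) = 1 + max(-1, -1) = 0
  height(25) = 1 + max(0, -1) = 1
  height(11) = 1 + max(-1, 1) = 2
  height(2) = 1 + max(-1, 2) = 3
  height(43) = 1 + max(-1, -1) = 0
  height(36) = 1 + max(3, 0) = 4
Height = 4


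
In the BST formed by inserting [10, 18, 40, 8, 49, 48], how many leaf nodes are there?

Tree built from: [10, 18, 40, 8, 49, 48]
Tree (level-order array): [10, 8, 18, None, None, None, 40, None, 49, 48]
Rule: A leaf has 0 children.
Per-node child counts:
  node 10: 2 child(ren)
  node 8: 0 child(ren)
  node 18: 1 child(ren)
  node 40: 1 child(ren)
  node 49: 1 child(ren)
  node 48: 0 child(ren)
Matching nodes: [8, 48]
Count of leaf nodes: 2


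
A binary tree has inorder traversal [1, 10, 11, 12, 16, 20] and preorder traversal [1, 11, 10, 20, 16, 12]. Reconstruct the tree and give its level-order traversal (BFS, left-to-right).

Inorder:  [1, 10, 11, 12, 16, 20]
Preorder: [1, 11, 10, 20, 16, 12]
Algorithm: preorder visits root first, so consume preorder in order;
for each root, split the current inorder slice at that value into
left-subtree inorder and right-subtree inorder, then recurse.
Recursive splits:
  root=1; inorder splits into left=[], right=[10, 11, 12, 16, 20]
  root=11; inorder splits into left=[10], right=[12, 16, 20]
  root=10; inorder splits into left=[], right=[]
  root=20; inorder splits into left=[12, 16], right=[]
  root=16; inorder splits into left=[12], right=[]
  root=12; inorder splits into left=[], right=[]
Reconstructed level-order: [1, 11, 10, 20, 16, 12]


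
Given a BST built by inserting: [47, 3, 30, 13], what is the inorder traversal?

Tree insertion order: [47, 3, 30, 13]
Tree (level-order array): [47, 3, None, None, 30, 13]
Inorder traversal: [3, 13, 30, 47]


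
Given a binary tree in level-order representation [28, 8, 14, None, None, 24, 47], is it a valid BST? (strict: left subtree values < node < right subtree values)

Level-order array: [28, 8, 14, None, None, 24, 47]
Validate using subtree bounds (lo, hi): at each node, require lo < value < hi,
then recurse left with hi=value and right with lo=value.
Preorder trace (stopping at first violation):
  at node 28 with bounds (-inf, +inf): OK
  at node 8 with bounds (-inf, 28): OK
  at node 14 with bounds (28, +inf): VIOLATION
Node 14 violates its bound: not (28 < 14 < +inf).
Result: Not a valid BST


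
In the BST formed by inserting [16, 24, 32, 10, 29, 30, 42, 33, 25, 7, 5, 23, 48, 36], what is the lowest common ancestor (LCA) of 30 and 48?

Tree insertion order: [16, 24, 32, 10, 29, 30, 42, 33, 25, 7, 5, 23, 48, 36]
Tree (level-order array): [16, 10, 24, 7, None, 23, 32, 5, None, None, None, 29, 42, None, None, 25, 30, 33, 48, None, None, None, None, None, 36]
In a BST, the LCA of p=30, q=48 is the first node v on the
root-to-leaf path with p <= v <= q (go left if both < v, right if both > v).
Walk from root:
  at 16: both 30 and 48 > 16, go right
  at 24: both 30 and 48 > 24, go right
  at 32: 30 <= 32 <= 48, this is the LCA
LCA = 32


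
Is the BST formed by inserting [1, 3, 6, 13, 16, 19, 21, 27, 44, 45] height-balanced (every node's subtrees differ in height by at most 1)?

Tree (level-order array): [1, None, 3, None, 6, None, 13, None, 16, None, 19, None, 21, None, 27, None, 44, None, 45]
Definition: a tree is height-balanced if, at every node, |h(left) - h(right)| <= 1 (empty subtree has height -1).
Bottom-up per-node check:
  node 45: h_left=-1, h_right=-1, diff=0 [OK], height=0
  node 44: h_left=-1, h_right=0, diff=1 [OK], height=1
  node 27: h_left=-1, h_right=1, diff=2 [FAIL (|-1-1|=2 > 1)], height=2
  node 21: h_left=-1, h_right=2, diff=3 [FAIL (|-1-2|=3 > 1)], height=3
  node 19: h_left=-1, h_right=3, diff=4 [FAIL (|-1-3|=4 > 1)], height=4
  node 16: h_left=-1, h_right=4, diff=5 [FAIL (|-1-4|=5 > 1)], height=5
  node 13: h_left=-1, h_right=5, diff=6 [FAIL (|-1-5|=6 > 1)], height=6
  node 6: h_left=-1, h_right=6, diff=7 [FAIL (|-1-6|=7 > 1)], height=7
  node 3: h_left=-1, h_right=7, diff=8 [FAIL (|-1-7|=8 > 1)], height=8
  node 1: h_left=-1, h_right=8, diff=9 [FAIL (|-1-8|=9 > 1)], height=9
Node 27 violates the condition: |-1 - 1| = 2 > 1.
Result: Not balanced


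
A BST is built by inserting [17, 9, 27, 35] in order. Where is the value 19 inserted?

Starting tree (level order): [17, 9, 27, None, None, None, 35]
Insertion path: 17 -> 27
Result: insert 19 as left child of 27
Final tree (level order): [17, 9, 27, None, None, 19, 35]


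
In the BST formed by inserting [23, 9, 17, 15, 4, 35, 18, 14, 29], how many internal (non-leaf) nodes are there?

Tree built from: [23, 9, 17, 15, 4, 35, 18, 14, 29]
Tree (level-order array): [23, 9, 35, 4, 17, 29, None, None, None, 15, 18, None, None, 14]
Rule: An internal node has at least one child.
Per-node child counts:
  node 23: 2 child(ren)
  node 9: 2 child(ren)
  node 4: 0 child(ren)
  node 17: 2 child(ren)
  node 15: 1 child(ren)
  node 14: 0 child(ren)
  node 18: 0 child(ren)
  node 35: 1 child(ren)
  node 29: 0 child(ren)
Matching nodes: [23, 9, 17, 15, 35]
Count of internal (non-leaf) nodes: 5


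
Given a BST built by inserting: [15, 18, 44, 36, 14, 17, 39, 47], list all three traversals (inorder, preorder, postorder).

Tree insertion order: [15, 18, 44, 36, 14, 17, 39, 47]
Tree (level-order array): [15, 14, 18, None, None, 17, 44, None, None, 36, 47, None, 39]
Inorder (L, root, R): [14, 15, 17, 18, 36, 39, 44, 47]
Preorder (root, L, R): [15, 14, 18, 17, 44, 36, 39, 47]
Postorder (L, R, root): [14, 17, 39, 36, 47, 44, 18, 15]


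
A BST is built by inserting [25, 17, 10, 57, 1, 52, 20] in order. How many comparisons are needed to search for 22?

Search path for 22: 25 -> 17 -> 20
Found: False
Comparisons: 3


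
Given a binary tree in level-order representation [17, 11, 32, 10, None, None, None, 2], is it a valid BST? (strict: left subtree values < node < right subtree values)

Level-order array: [17, 11, 32, 10, None, None, None, 2]
Validate using subtree bounds (lo, hi): at each node, require lo < value < hi,
then recurse left with hi=value and right with lo=value.
Preorder trace (stopping at first violation):
  at node 17 with bounds (-inf, +inf): OK
  at node 11 with bounds (-inf, 17): OK
  at node 10 with bounds (-inf, 11): OK
  at node 2 with bounds (-inf, 10): OK
  at node 32 with bounds (17, +inf): OK
No violation found at any node.
Result: Valid BST


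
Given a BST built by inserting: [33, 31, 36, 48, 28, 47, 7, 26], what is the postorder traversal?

Tree insertion order: [33, 31, 36, 48, 28, 47, 7, 26]
Tree (level-order array): [33, 31, 36, 28, None, None, 48, 7, None, 47, None, None, 26]
Postorder traversal: [26, 7, 28, 31, 47, 48, 36, 33]


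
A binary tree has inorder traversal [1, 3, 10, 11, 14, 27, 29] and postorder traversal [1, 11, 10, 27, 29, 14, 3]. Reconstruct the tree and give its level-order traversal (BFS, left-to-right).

Inorder:   [1, 3, 10, 11, 14, 27, 29]
Postorder: [1, 11, 10, 27, 29, 14, 3]
Algorithm: postorder visits root last, so walk postorder right-to-left;
each value is the root of the current inorder slice — split it at that
value, recurse on the right subtree first, then the left.
Recursive splits:
  root=3; inorder splits into left=[1], right=[10, 11, 14, 27, 29]
  root=14; inorder splits into left=[10, 11], right=[27, 29]
  root=29; inorder splits into left=[27], right=[]
  root=27; inorder splits into left=[], right=[]
  root=10; inorder splits into left=[], right=[11]
  root=11; inorder splits into left=[], right=[]
  root=1; inorder splits into left=[], right=[]
Reconstructed level-order: [3, 1, 14, 10, 29, 11, 27]


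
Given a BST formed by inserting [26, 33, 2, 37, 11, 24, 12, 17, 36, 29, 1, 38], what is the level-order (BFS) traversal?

Tree insertion order: [26, 33, 2, 37, 11, 24, 12, 17, 36, 29, 1, 38]
Tree (level-order array): [26, 2, 33, 1, 11, 29, 37, None, None, None, 24, None, None, 36, 38, 12, None, None, None, None, None, None, 17]
BFS from the root, enqueuing left then right child of each popped node:
  queue [26] -> pop 26, enqueue [2, 33], visited so far: [26]
  queue [2, 33] -> pop 2, enqueue [1, 11], visited so far: [26, 2]
  queue [33, 1, 11] -> pop 33, enqueue [29, 37], visited so far: [26, 2, 33]
  queue [1, 11, 29, 37] -> pop 1, enqueue [none], visited so far: [26, 2, 33, 1]
  queue [11, 29, 37] -> pop 11, enqueue [24], visited so far: [26, 2, 33, 1, 11]
  queue [29, 37, 24] -> pop 29, enqueue [none], visited so far: [26, 2, 33, 1, 11, 29]
  queue [37, 24] -> pop 37, enqueue [36, 38], visited so far: [26, 2, 33, 1, 11, 29, 37]
  queue [24, 36, 38] -> pop 24, enqueue [12], visited so far: [26, 2, 33, 1, 11, 29, 37, 24]
  queue [36, 38, 12] -> pop 36, enqueue [none], visited so far: [26, 2, 33, 1, 11, 29, 37, 24, 36]
  queue [38, 12] -> pop 38, enqueue [none], visited so far: [26, 2, 33, 1, 11, 29, 37, 24, 36, 38]
  queue [12] -> pop 12, enqueue [17], visited so far: [26, 2, 33, 1, 11, 29, 37, 24, 36, 38, 12]
  queue [17] -> pop 17, enqueue [none], visited so far: [26, 2, 33, 1, 11, 29, 37, 24, 36, 38, 12, 17]
Result: [26, 2, 33, 1, 11, 29, 37, 24, 36, 38, 12, 17]


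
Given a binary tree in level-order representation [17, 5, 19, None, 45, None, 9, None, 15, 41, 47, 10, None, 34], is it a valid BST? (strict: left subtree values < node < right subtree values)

Level-order array: [17, 5, 19, None, 45, None, 9, None, 15, 41, 47, 10, None, 34]
Validate using subtree bounds (lo, hi): at each node, require lo < value < hi,
then recurse left with hi=value and right with lo=value.
Preorder trace (stopping at first violation):
  at node 17 with bounds (-inf, +inf): OK
  at node 5 with bounds (-inf, 17): OK
  at node 45 with bounds (5, 17): VIOLATION
Node 45 violates its bound: not (5 < 45 < 17).
Result: Not a valid BST


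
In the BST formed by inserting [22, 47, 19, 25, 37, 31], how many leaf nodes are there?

Tree built from: [22, 47, 19, 25, 37, 31]
Tree (level-order array): [22, 19, 47, None, None, 25, None, None, 37, 31]
Rule: A leaf has 0 children.
Per-node child counts:
  node 22: 2 child(ren)
  node 19: 0 child(ren)
  node 47: 1 child(ren)
  node 25: 1 child(ren)
  node 37: 1 child(ren)
  node 31: 0 child(ren)
Matching nodes: [19, 31]
Count of leaf nodes: 2


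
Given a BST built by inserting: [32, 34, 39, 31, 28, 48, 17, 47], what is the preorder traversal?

Tree insertion order: [32, 34, 39, 31, 28, 48, 17, 47]
Tree (level-order array): [32, 31, 34, 28, None, None, 39, 17, None, None, 48, None, None, 47]
Preorder traversal: [32, 31, 28, 17, 34, 39, 48, 47]


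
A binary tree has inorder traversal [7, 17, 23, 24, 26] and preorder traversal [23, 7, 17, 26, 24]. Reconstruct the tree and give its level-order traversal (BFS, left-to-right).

Inorder:  [7, 17, 23, 24, 26]
Preorder: [23, 7, 17, 26, 24]
Algorithm: preorder visits root first, so consume preorder in order;
for each root, split the current inorder slice at that value into
left-subtree inorder and right-subtree inorder, then recurse.
Recursive splits:
  root=23; inorder splits into left=[7, 17], right=[24, 26]
  root=7; inorder splits into left=[], right=[17]
  root=17; inorder splits into left=[], right=[]
  root=26; inorder splits into left=[24], right=[]
  root=24; inorder splits into left=[], right=[]
Reconstructed level-order: [23, 7, 26, 17, 24]


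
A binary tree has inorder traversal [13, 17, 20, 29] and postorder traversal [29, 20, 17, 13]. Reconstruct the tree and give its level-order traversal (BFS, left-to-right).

Inorder:   [13, 17, 20, 29]
Postorder: [29, 20, 17, 13]
Algorithm: postorder visits root last, so walk postorder right-to-left;
each value is the root of the current inorder slice — split it at that
value, recurse on the right subtree first, then the left.
Recursive splits:
  root=13; inorder splits into left=[], right=[17, 20, 29]
  root=17; inorder splits into left=[], right=[20, 29]
  root=20; inorder splits into left=[], right=[29]
  root=29; inorder splits into left=[], right=[]
Reconstructed level-order: [13, 17, 20, 29]


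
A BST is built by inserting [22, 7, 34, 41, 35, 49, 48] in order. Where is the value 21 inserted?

Starting tree (level order): [22, 7, 34, None, None, None, 41, 35, 49, None, None, 48]
Insertion path: 22 -> 7
Result: insert 21 as right child of 7
Final tree (level order): [22, 7, 34, None, 21, None, 41, None, None, 35, 49, None, None, 48]


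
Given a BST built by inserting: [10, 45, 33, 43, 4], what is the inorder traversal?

Tree insertion order: [10, 45, 33, 43, 4]
Tree (level-order array): [10, 4, 45, None, None, 33, None, None, 43]
Inorder traversal: [4, 10, 33, 43, 45]


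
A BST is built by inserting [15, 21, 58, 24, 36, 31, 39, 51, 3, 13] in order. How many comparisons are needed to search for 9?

Search path for 9: 15 -> 3 -> 13
Found: False
Comparisons: 3


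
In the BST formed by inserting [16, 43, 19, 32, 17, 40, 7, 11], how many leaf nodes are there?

Tree built from: [16, 43, 19, 32, 17, 40, 7, 11]
Tree (level-order array): [16, 7, 43, None, 11, 19, None, None, None, 17, 32, None, None, None, 40]
Rule: A leaf has 0 children.
Per-node child counts:
  node 16: 2 child(ren)
  node 7: 1 child(ren)
  node 11: 0 child(ren)
  node 43: 1 child(ren)
  node 19: 2 child(ren)
  node 17: 0 child(ren)
  node 32: 1 child(ren)
  node 40: 0 child(ren)
Matching nodes: [11, 17, 40]
Count of leaf nodes: 3


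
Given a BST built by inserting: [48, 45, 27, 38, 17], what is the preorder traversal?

Tree insertion order: [48, 45, 27, 38, 17]
Tree (level-order array): [48, 45, None, 27, None, 17, 38]
Preorder traversal: [48, 45, 27, 17, 38]


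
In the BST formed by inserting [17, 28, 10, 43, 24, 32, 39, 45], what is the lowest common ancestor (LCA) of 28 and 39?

Tree insertion order: [17, 28, 10, 43, 24, 32, 39, 45]
Tree (level-order array): [17, 10, 28, None, None, 24, 43, None, None, 32, 45, None, 39]
In a BST, the LCA of p=28, q=39 is the first node v on the
root-to-leaf path with p <= v <= q (go left if both < v, right if both > v).
Walk from root:
  at 17: both 28 and 39 > 17, go right
  at 28: 28 <= 28 <= 39, this is the LCA
LCA = 28


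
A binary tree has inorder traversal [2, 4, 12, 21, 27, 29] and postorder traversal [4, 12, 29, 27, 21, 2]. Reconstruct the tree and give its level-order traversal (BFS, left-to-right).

Inorder:   [2, 4, 12, 21, 27, 29]
Postorder: [4, 12, 29, 27, 21, 2]
Algorithm: postorder visits root last, so walk postorder right-to-left;
each value is the root of the current inorder slice — split it at that
value, recurse on the right subtree first, then the left.
Recursive splits:
  root=2; inorder splits into left=[], right=[4, 12, 21, 27, 29]
  root=21; inorder splits into left=[4, 12], right=[27, 29]
  root=27; inorder splits into left=[], right=[29]
  root=29; inorder splits into left=[], right=[]
  root=12; inorder splits into left=[4], right=[]
  root=4; inorder splits into left=[], right=[]
Reconstructed level-order: [2, 21, 12, 27, 4, 29]


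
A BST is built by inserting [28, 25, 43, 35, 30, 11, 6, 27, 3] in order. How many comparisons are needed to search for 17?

Search path for 17: 28 -> 25 -> 11
Found: False
Comparisons: 3


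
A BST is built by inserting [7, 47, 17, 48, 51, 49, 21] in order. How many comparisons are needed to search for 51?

Search path for 51: 7 -> 47 -> 48 -> 51
Found: True
Comparisons: 4


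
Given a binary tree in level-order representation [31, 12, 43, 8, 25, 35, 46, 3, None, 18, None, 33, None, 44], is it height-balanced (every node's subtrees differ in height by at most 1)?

Tree (level-order array): [31, 12, 43, 8, 25, 35, 46, 3, None, 18, None, 33, None, 44]
Definition: a tree is height-balanced if, at every node, |h(left) - h(right)| <= 1 (empty subtree has height -1).
Bottom-up per-node check:
  node 3: h_left=-1, h_right=-1, diff=0 [OK], height=0
  node 8: h_left=0, h_right=-1, diff=1 [OK], height=1
  node 18: h_left=-1, h_right=-1, diff=0 [OK], height=0
  node 25: h_left=0, h_right=-1, diff=1 [OK], height=1
  node 12: h_left=1, h_right=1, diff=0 [OK], height=2
  node 33: h_left=-1, h_right=-1, diff=0 [OK], height=0
  node 35: h_left=0, h_right=-1, diff=1 [OK], height=1
  node 44: h_left=-1, h_right=-1, diff=0 [OK], height=0
  node 46: h_left=0, h_right=-1, diff=1 [OK], height=1
  node 43: h_left=1, h_right=1, diff=0 [OK], height=2
  node 31: h_left=2, h_right=2, diff=0 [OK], height=3
All nodes satisfy the balance condition.
Result: Balanced


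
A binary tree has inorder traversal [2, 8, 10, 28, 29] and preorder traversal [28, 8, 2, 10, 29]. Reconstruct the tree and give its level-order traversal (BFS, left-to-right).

Inorder:  [2, 8, 10, 28, 29]
Preorder: [28, 8, 2, 10, 29]
Algorithm: preorder visits root first, so consume preorder in order;
for each root, split the current inorder slice at that value into
left-subtree inorder and right-subtree inorder, then recurse.
Recursive splits:
  root=28; inorder splits into left=[2, 8, 10], right=[29]
  root=8; inorder splits into left=[2], right=[10]
  root=2; inorder splits into left=[], right=[]
  root=10; inorder splits into left=[], right=[]
  root=29; inorder splits into left=[], right=[]
Reconstructed level-order: [28, 8, 29, 2, 10]


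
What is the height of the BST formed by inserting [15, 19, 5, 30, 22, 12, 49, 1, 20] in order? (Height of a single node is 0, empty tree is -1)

Insertion order: [15, 19, 5, 30, 22, 12, 49, 1, 20]
Tree (level-order array): [15, 5, 19, 1, 12, None, 30, None, None, None, None, 22, 49, 20]
Compute height bottom-up (empty subtree = -1):
  height(1) = 1 + max(-1, -1) = 0
  height(12) = 1 + max(-1, -1) = 0
  height(5) = 1 + max(0, 0) = 1
  height(20) = 1 + max(-1, -1) = 0
  height(22) = 1 + max(0, -1) = 1
  height(49) = 1 + max(-1, -1) = 0
  height(30) = 1 + max(1, 0) = 2
  height(19) = 1 + max(-1, 2) = 3
  height(15) = 1 + max(1, 3) = 4
Height = 4


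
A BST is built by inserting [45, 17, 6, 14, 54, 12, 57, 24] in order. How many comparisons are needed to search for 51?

Search path for 51: 45 -> 54
Found: False
Comparisons: 2


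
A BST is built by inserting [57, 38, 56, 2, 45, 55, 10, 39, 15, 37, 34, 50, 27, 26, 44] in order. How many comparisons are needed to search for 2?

Search path for 2: 57 -> 38 -> 2
Found: True
Comparisons: 3


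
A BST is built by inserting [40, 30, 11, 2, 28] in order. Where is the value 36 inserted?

Starting tree (level order): [40, 30, None, 11, None, 2, 28]
Insertion path: 40 -> 30
Result: insert 36 as right child of 30
Final tree (level order): [40, 30, None, 11, 36, 2, 28]


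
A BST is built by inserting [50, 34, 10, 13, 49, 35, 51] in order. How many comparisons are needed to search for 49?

Search path for 49: 50 -> 34 -> 49
Found: True
Comparisons: 3


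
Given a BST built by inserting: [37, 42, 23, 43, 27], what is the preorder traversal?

Tree insertion order: [37, 42, 23, 43, 27]
Tree (level-order array): [37, 23, 42, None, 27, None, 43]
Preorder traversal: [37, 23, 27, 42, 43]


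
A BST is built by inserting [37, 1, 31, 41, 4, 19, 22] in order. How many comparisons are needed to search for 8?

Search path for 8: 37 -> 1 -> 31 -> 4 -> 19
Found: False
Comparisons: 5


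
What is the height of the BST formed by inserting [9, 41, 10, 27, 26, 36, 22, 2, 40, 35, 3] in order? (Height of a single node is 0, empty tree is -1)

Insertion order: [9, 41, 10, 27, 26, 36, 22, 2, 40, 35, 3]
Tree (level-order array): [9, 2, 41, None, 3, 10, None, None, None, None, 27, 26, 36, 22, None, 35, 40]
Compute height bottom-up (empty subtree = -1):
  height(3) = 1 + max(-1, -1) = 0
  height(2) = 1 + max(-1, 0) = 1
  height(22) = 1 + max(-1, -1) = 0
  height(26) = 1 + max(0, -1) = 1
  height(35) = 1 + max(-1, -1) = 0
  height(40) = 1 + max(-1, -1) = 0
  height(36) = 1 + max(0, 0) = 1
  height(27) = 1 + max(1, 1) = 2
  height(10) = 1 + max(-1, 2) = 3
  height(41) = 1 + max(3, -1) = 4
  height(9) = 1 + max(1, 4) = 5
Height = 5


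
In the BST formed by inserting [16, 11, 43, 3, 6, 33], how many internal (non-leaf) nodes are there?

Tree built from: [16, 11, 43, 3, 6, 33]
Tree (level-order array): [16, 11, 43, 3, None, 33, None, None, 6]
Rule: An internal node has at least one child.
Per-node child counts:
  node 16: 2 child(ren)
  node 11: 1 child(ren)
  node 3: 1 child(ren)
  node 6: 0 child(ren)
  node 43: 1 child(ren)
  node 33: 0 child(ren)
Matching nodes: [16, 11, 3, 43]
Count of internal (non-leaf) nodes: 4


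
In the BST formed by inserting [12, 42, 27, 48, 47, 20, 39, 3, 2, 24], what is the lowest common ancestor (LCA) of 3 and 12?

Tree insertion order: [12, 42, 27, 48, 47, 20, 39, 3, 2, 24]
Tree (level-order array): [12, 3, 42, 2, None, 27, 48, None, None, 20, 39, 47, None, None, 24]
In a BST, the LCA of p=3, q=12 is the first node v on the
root-to-leaf path with p <= v <= q (go left if both < v, right if both > v).
Walk from root:
  at 12: 3 <= 12 <= 12, this is the LCA
LCA = 12


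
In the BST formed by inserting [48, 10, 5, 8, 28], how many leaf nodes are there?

Tree built from: [48, 10, 5, 8, 28]
Tree (level-order array): [48, 10, None, 5, 28, None, 8]
Rule: A leaf has 0 children.
Per-node child counts:
  node 48: 1 child(ren)
  node 10: 2 child(ren)
  node 5: 1 child(ren)
  node 8: 0 child(ren)
  node 28: 0 child(ren)
Matching nodes: [8, 28]
Count of leaf nodes: 2


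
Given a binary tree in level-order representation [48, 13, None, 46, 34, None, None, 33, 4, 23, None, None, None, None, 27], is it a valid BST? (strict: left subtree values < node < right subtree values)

Level-order array: [48, 13, None, 46, 34, None, None, 33, 4, 23, None, None, None, None, 27]
Validate using subtree bounds (lo, hi): at each node, require lo < value < hi,
then recurse left with hi=value and right with lo=value.
Preorder trace (stopping at first violation):
  at node 48 with bounds (-inf, +inf): OK
  at node 13 with bounds (-inf, 48): OK
  at node 46 with bounds (-inf, 13): VIOLATION
Node 46 violates its bound: not (-inf < 46 < 13).
Result: Not a valid BST


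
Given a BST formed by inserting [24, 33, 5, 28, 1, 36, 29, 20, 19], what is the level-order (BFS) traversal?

Tree insertion order: [24, 33, 5, 28, 1, 36, 29, 20, 19]
Tree (level-order array): [24, 5, 33, 1, 20, 28, 36, None, None, 19, None, None, 29]
BFS from the root, enqueuing left then right child of each popped node:
  queue [24] -> pop 24, enqueue [5, 33], visited so far: [24]
  queue [5, 33] -> pop 5, enqueue [1, 20], visited so far: [24, 5]
  queue [33, 1, 20] -> pop 33, enqueue [28, 36], visited so far: [24, 5, 33]
  queue [1, 20, 28, 36] -> pop 1, enqueue [none], visited so far: [24, 5, 33, 1]
  queue [20, 28, 36] -> pop 20, enqueue [19], visited so far: [24, 5, 33, 1, 20]
  queue [28, 36, 19] -> pop 28, enqueue [29], visited so far: [24, 5, 33, 1, 20, 28]
  queue [36, 19, 29] -> pop 36, enqueue [none], visited so far: [24, 5, 33, 1, 20, 28, 36]
  queue [19, 29] -> pop 19, enqueue [none], visited so far: [24, 5, 33, 1, 20, 28, 36, 19]
  queue [29] -> pop 29, enqueue [none], visited so far: [24, 5, 33, 1, 20, 28, 36, 19, 29]
Result: [24, 5, 33, 1, 20, 28, 36, 19, 29]


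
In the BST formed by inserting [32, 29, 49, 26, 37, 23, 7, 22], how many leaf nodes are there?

Tree built from: [32, 29, 49, 26, 37, 23, 7, 22]
Tree (level-order array): [32, 29, 49, 26, None, 37, None, 23, None, None, None, 7, None, None, 22]
Rule: A leaf has 0 children.
Per-node child counts:
  node 32: 2 child(ren)
  node 29: 1 child(ren)
  node 26: 1 child(ren)
  node 23: 1 child(ren)
  node 7: 1 child(ren)
  node 22: 0 child(ren)
  node 49: 1 child(ren)
  node 37: 0 child(ren)
Matching nodes: [22, 37]
Count of leaf nodes: 2


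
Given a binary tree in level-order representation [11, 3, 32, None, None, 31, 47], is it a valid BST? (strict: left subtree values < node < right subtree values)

Level-order array: [11, 3, 32, None, None, 31, 47]
Validate using subtree bounds (lo, hi): at each node, require lo < value < hi,
then recurse left with hi=value and right with lo=value.
Preorder trace (stopping at first violation):
  at node 11 with bounds (-inf, +inf): OK
  at node 3 with bounds (-inf, 11): OK
  at node 32 with bounds (11, +inf): OK
  at node 31 with bounds (11, 32): OK
  at node 47 with bounds (32, +inf): OK
No violation found at any node.
Result: Valid BST


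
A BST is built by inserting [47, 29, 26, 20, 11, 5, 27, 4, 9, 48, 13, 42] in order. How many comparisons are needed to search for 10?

Search path for 10: 47 -> 29 -> 26 -> 20 -> 11 -> 5 -> 9
Found: False
Comparisons: 7


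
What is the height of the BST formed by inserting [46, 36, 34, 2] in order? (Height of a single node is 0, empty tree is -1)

Insertion order: [46, 36, 34, 2]
Tree (level-order array): [46, 36, None, 34, None, 2]
Compute height bottom-up (empty subtree = -1):
  height(2) = 1 + max(-1, -1) = 0
  height(34) = 1 + max(0, -1) = 1
  height(36) = 1 + max(1, -1) = 2
  height(46) = 1 + max(2, -1) = 3
Height = 3


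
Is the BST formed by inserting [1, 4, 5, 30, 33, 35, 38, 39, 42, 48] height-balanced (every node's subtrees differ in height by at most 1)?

Tree (level-order array): [1, None, 4, None, 5, None, 30, None, 33, None, 35, None, 38, None, 39, None, 42, None, 48]
Definition: a tree is height-balanced if, at every node, |h(left) - h(right)| <= 1 (empty subtree has height -1).
Bottom-up per-node check:
  node 48: h_left=-1, h_right=-1, diff=0 [OK], height=0
  node 42: h_left=-1, h_right=0, diff=1 [OK], height=1
  node 39: h_left=-1, h_right=1, diff=2 [FAIL (|-1-1|=2 > 1)], height=2
  node 38: h_left=-1, h_right=2, diff=3 [FAIL (|-1-2|=3 > 1)], height=3
  node 35: h_left=-1, h_right=3, diff=4 [FAIL (|-1-3|=4 > 1)], height=4
  node 33: h_left=-1, h_right=4, diff=5 [FAIL (|-1-4|=5 > 1)], height=5
  node 30: h_left=-1, h_right=5, diff=6 [FAIL (|-1-5|=6 > 1)], height=6
  node 5: h_left=-1, h_right=6, diff=7 [FAIL (|-1-6|=7 > 1)], height=7
  node 4: h_left=-1, h_right=7, diff=8 [FAIL (|-1-7|=8 > 1)], height=8
  node 1: h_left=-1, h_right=8, diff=9 [FAIL (|-1-8|=9 > 1)], height=9
Node 39 violates the condition: |-1 - 1| = 2 > 1.
Result: Not balanced


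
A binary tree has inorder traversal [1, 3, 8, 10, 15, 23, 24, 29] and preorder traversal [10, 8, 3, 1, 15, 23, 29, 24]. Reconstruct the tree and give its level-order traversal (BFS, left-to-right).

Inorder:  [1, 3, 8, 10, 15, 23, 24, 29]
Preorder: [10, 8, 3, 1, 15, 23, 29, 24]
Algorithm: preorder visits root first, so consume preorder in order;
for each root, split the current inorder slice at that value into
left-subtree inorder and right-subtree inorder, then recurse.
Recursive splits:
  root=10; inorder splits into left=[1, 3, 8], right=[15, 23, 24, 29]
  root=8; inorder splits into left=[1, 3], right=[]
  root=3; inorder splits into left=[1], right=[]
  root=1; inorder splits into left=[], right=[]
  root=15; inorder splits into left=[], right=[23, 24, 29]
  root=23; inorder splits into left=[], right=[24, 29]
  root=29; inorder splits into left=[24], right=[]
  root=24; inorder splits into left=[], right=[]
Reconstructed level-order: [10, 8, 15, 3, 23, 1, 29, 24]


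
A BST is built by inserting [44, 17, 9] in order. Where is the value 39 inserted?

Starting tree (level order): [44, 17, None, 9]
Insertion path: 44 -> 17
Result: insert 39 as right child of 17
Final tree (level order): [44, 17, None, 9, 39]


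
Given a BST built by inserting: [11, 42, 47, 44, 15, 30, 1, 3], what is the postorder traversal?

Tree insertion order: [11, 42, 47, 44, 15, 30, 1, 3]
Tree (level-order array): [11, 1, 42, None, 3, 15, 47, None, None, None, 30, 44]
Postorder traversal: [3, 1, 30, 15, 44, 47, 42, 11]


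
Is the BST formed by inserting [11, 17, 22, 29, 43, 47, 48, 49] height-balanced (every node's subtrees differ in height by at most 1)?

Tree (level-order array): [11, None, 17, None, 22, None, 29, None, 43, None, 47, None, 48, None, 49]
Definition: a tree is height-balanced if, at every node, |h(left) - h(right)| <= 1 (empty subtree has height -1).
Bottom-up per-node check:
  node 49: h_left=-1, h_right=-1, diff=0 [OK], height=0
  node 48: h_left=-1, h_right=0, diff=1 [OK], height=1
  node 47: h_left=-1, h_right=1, diff=2 [FAIL (|-1-1|=2 > 1)], height=2
  node 43: h_left=-1, h_right=2, diff=3 [FAIL (|-1-2|=3 > 1)], height=3
  node 29: h_left=-1, h_right=3, diff=4 [FAIL (|-1-3|=4 > 1)], height=4
  node 22: h_left=-1, h_right=4, diff=5 [FAIL (|-1-4|=5 > 1)], height=5
  node 17: h_left=-1, h_right=5, diff=6 [FAIL (|-1-5|=6 > 1)], height=6
  node 11: h_left=-1, h_right=6, diff=7 [FAIL (|-1-6|=7 > 1)], height=7
Node 47 violates the condition: |-1 - 1| = 2 > 1.
Result: Not balanced


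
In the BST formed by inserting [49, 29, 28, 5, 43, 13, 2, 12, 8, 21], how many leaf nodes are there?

Tree built from: [49, 29, 28, 5, 43, 13, 2, 12, 8, 21]
Tree (level-order array): [49, 29, None, 28, 43, 5, None, None, None, 2, 13, None, None, 12, 21, 8]
Rule: A leaf has 0 children.
Per-node child counts:
  node 49: 1 child(ren)
  node 29: 2 child(ren)
  node 28: 1 child(ren)
  node 5: 2 child(ren)
  node 2: 0 child(ren)
  node 13: 2 child(ren)
  node 12: 1 child(ren)
  node 8: 0 child(ren)
  node 21: 0 child(ren)
  node 43: 0 child(ren)
Matching nodes: [2, 8, 21, 43]
Count of leaf nodes: 4


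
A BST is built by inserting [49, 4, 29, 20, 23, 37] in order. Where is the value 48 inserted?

Starting tree (level order): [49, 4, None, None, 29, 20, 37, None, 23]
Insertion path: 49 -> 4 -> 29 -> 37
Result: insert 48 as right child of 37
Final tree (level order): [49, 4, None, None, 29, 20, 37, None, 23, None, 48]


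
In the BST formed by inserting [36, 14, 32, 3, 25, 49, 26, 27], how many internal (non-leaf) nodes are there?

Tree built from: [36, 14, 32, 3, 25, 49, 26, 27]
Tree (level-order array): [36, 14, 49, 3, 32, None, None, None, None, 25, None, None, 26, None, 27]
Rule: An internal node has at least one child.
Per-node child counts:
  node 36: 2 child(ren)
  node 14: 2 child(ren)
  node 3: 0 child(ren)
  node 32: 1 child(ren)
  node 25: 1 child(ren)
  node 26: 1 child(ren)
  node 27: 0 child(ren)
  node 49: 0 child(ren)
Matching nodes: [36, 14, 32, 25, 26]
Count of internal (non-leaf) nodes: 5


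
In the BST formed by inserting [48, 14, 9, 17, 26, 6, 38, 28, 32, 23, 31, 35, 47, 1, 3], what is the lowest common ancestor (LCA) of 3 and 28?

Tree insertion order: [48, 14, 9, 17, 26, 6, 38, 28, 32, 23, 31, 35, 47, 1, 3]
Tree (level-order array): [48, 14, None, 9, 17, 6, None, None, 26, 1, None, 23, 38, None, 3, None, None, 28, 47, None, None, None, 32, None, None, 31, 35]
In a BST, the LCA of p=3, q=28 is the first node v on the
root-to-leaf path with p <= v <= q (go left if both < v, right if both > v).
Walk from root:
  at 48: both 3 and 28 < 48, go left
  at 14: 3 <= 14 <= 28, this is the LCA
LCA = 14


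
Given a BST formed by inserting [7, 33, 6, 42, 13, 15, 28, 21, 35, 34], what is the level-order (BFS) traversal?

Tree insertion order: [7, 33, 6, 42, 13, 15, 28, 21, 35, 34]
Tree (level-order array): [7, 6, 33, None, None, 13, 42, None, 15, 35, None, None, 28, 34, None, 21]
BFS from the root, enqueuing left then right child of each popped node:
  queue [7] -> pop 7, enqueue [6, 33], visited so far: [7]
  queue [6, 33] -> pop 6, enqueue [none], visited so far: [7, 6]
  queue [33] -> pop 33, enqueue [13, 42], visited so far: [7, 6, 33]
  queue [13, 42] -> pop 13, enqueue [15], visited so far: [7, 6, 33, 13]
  queue [42, 15] -> pop 42, enqueue [35], visited so far: [7, 6, 33, 13, 42]
  queue [15, 35] -> pop 15, enqueue [28], visited so far: [7, 6, 33, 13, 42, 15]
  queue [35, 28] -> pop 35, enqueue [34], visited so far: [7, 6, 33, 13, 42, 15, 35]
  queue [28, 34] -> pop 28, enqueue [21], visited so far: [7, 6, 33, 13, 42, 15, 35, 28]
  queue [34, 21] -> pop 34, enqueue [none], visited so far: [7, 6, 33, 13, 42, 15, 35, 28, 34]
  queue [21] -> pop 21, enqueue [none], visited so far: [7, 6, 33, 13, 42, 15, 35, 28, 34, 21]
Result: [7, 6, 33, 13, 42, 15, 35, 28, 34, 21]


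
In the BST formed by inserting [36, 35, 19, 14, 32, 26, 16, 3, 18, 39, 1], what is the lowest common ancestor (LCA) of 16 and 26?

Tree insertion order: [36, 35, 19, 14, 32, 26, 16, 3, 18, 39, 1]
Tree (level-order array): [36, 35, 39, 19, None, None, None, 14, 32, 3, 16, 26, None, 1, None, None, 18]
In a BST, the LCA of p=16, q=26 is the first node v on the
root-to-leaf path with p <= v <= q (go left if both < v, right if both > v).
Walk from root:
  at 36: both 16 and 26 < 36, go left
  at 35: both 16 and 26 < 35, go left
  at 19: 16 <= 19 <= 26, this is the LCA
LCA = 19


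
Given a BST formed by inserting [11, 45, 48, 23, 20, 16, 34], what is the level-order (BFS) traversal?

Tree insertion order: [11, 45, 48, 23, 20, 16, 34]
Tree (level-order array): [11, None, 45, 23, 48, 20, 34, None, None, 16]
BFS from the root, enqueuing left then right child of each popped node:
  queue [11] -> pop 11, enqueue [45], visited so far: [11]
  queue [45] -> pop 45, enqueue [23, 48], visited so far: [11, 45]
  queue [23, 48] -> pop 23, enqueue [20, 34], visited so far: [11, 45, 23]
  queue [48, 20, 34] -> pop 48, enqueue [none], visited so far: [11, 45, 23, 48]
  queue [20, 34] -> pop 20, enqueue [16], visited so far: [11, 45, 23, 48, 20]
  queue [34, 16] -> pop 34, enqueue [none], visited so far: [11, 45, 23, 48, 20, 34]
  queue [16] -> pop 16, enqueue [none], visited so far: [11, 45, 23, 48, 20, 34, 16]
Result: [11, 45, 23, 48, 20, 34, 16]


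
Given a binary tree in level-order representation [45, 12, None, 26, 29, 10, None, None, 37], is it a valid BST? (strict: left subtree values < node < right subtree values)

Level-order array: [45, 12, None, 26, 29, 10, None, None, 37]
Validate using subtree bounds (lo, hi): at each node, require lo < value < hi,
then recurse left with hi=value and right with lo=value.
Preorder trace (stopping at first violation):
  at node 45 with bounds (-inf, +inf): OK
  at node 12 with bounds (-inf, 45): OK
  at node 26 with bounds (-inf, 12): VIOLATION
Node 26 violates its bound: not (-inf < 26 < 12).
Result: Not a valid BST


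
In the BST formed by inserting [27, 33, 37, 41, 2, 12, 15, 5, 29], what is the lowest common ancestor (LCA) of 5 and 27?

Tree insertion order: [27, 33, 37, 41, 2, 12, 15, 5, 29]
Tree (level-order array): [27, 2, 33, None, 12, 29, 37, 5, 15, None, None, None, 41]
In a BST, the LCA of p=5, q=27 is the first node v on the
root-to-leaf path with p <= v <= q (go left if both < v, right if both > v).
Walk from root:
  at 27: 5 <= 27 <= 27, this is the LCA
LCA = 27


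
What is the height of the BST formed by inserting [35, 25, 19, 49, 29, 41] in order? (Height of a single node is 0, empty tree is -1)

Insertion order: [35, 25, 19, 49, 29, 41]
Tree (level-order array): [35, 25, 49, 19, 29, 41]
Compute height bottom-up (empty subtree = -1):
  height(19) = 1 + max(-1, -1) = 0
  height(29) = 1 + max(-1, -1) = 0
  height(25) = 1 + max(0, 0) = 1
  height(41) = 1 + max(-1, -1) = 0
  height(49) = 1 + max(0, -1) = 1
  height(35) = 1 + max(1, 1) = 2
Height = 2


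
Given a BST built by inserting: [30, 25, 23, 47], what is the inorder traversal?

Tree insertion order: [30, 25, 23, 47]
Tree (level-order array): [30, 25, 47, 23]
Inorder traversal: [23, 25, 30, 47]


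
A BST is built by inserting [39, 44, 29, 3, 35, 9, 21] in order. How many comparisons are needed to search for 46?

Search path for 46: 39 -> 44
Found: False
Comparisons: 2


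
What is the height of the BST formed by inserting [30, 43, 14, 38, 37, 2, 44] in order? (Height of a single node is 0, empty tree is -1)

Insertion order: [30, 43, 14, 38, 37, 2, 44]
Tree (level-order array): [30, 14, 43, 2, None, 38, 44, None, None, 37]
Compute height bottom-up (empty subtree = -1):
  height(2) = 1 + max(-1, -1) = 0
  height(14) = 1 + max(0, -1) = 1
  height(37) = 1 + max(-1, -1) = 0
  height(38) = 1 + max(0, -1) = 1
  height(44) = 1 + max(-1, -1) = 0
  height(43) = 1 + max(1, 0) = 2
  height(30) = 1 + max(1, 2) = 3
Height = 3


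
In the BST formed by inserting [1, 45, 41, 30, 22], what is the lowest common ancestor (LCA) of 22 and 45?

Tree insertion order: [1, 45, 41, 30, 22]
Tree (level-order array): [1, None, 45, 41, None, 30, None, 22]
In a BST, the LCA of p=22, q=45 is the first node v on the
root-to-leaf path with p <= v <= q (go left if both < v, right if both > v).
Walk from root:
  at 1: both 22 and 45 > 1, go right
  at 45: 22 <= 45 <= 45, this is the LCA
LCA = 45


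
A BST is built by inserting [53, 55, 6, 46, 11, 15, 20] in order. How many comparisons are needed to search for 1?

Search path for 1: 53 -> 6
Found: False
Comparisons: 2


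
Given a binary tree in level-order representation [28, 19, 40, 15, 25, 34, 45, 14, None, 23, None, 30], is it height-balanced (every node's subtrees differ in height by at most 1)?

Tree (level-order array): [28, 19, 40, 15, 25, 34, 45, 14, None, 23, None, 30]
Definition: a tree is height-balanced if, at every node, |h(left) - h(right)| <= 1 (empty subtree has height -1).
Bottom-up per-node check:
  node 14: h_left=-1, h_right=-1, diff=0 [OK], height=0
  node 15: h_left=0, h_right=-1, diff=1 [OK], height=1
  node 23: h_left=-1, h_right=-1, diff=0 [OK], height=0
  node 25: h_left=0, h_right=-1, diff=1 [OK], height=1
  node 19: h_left=1, h_right=1, diff=0 [OK], height=2
  node 30: h_left=-1, h_right=-1, diff=0 [OK], height=0
  node 34: h_left=0, h_right=-1, diff=1 [OK], height=1
  node 45: h_left=-1, h_right=-1, diff=0 [OK], height=0
  node 40: h_left=1, h_right=0, diff=1 [OK], height=2
  node 28: h_left=2, h_right=2, diff=0 [OK], height=3
All nodes satisfy the balance condition.
Result: Balanced


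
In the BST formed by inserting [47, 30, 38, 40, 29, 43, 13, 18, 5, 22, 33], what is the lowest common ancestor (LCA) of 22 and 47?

Tree insertion order: [47, 30, 38, 40, 29, 43, 13, 18, 5, 22, 33]
Tree (level-order array): [47, 30, None, 29, 38, 13, None, 33, 40, 5, 18, None, None, None, 43, None, None, None, 22]
In a BST, the LCA of p=22, q=47 is the first node v on the
root-to-leaf path with p <= v <= q (go left if both < v, right if both > v).
Walk from root:
  at 47: 22 <= 47 <= 47, this is the LCA
LCA = 47


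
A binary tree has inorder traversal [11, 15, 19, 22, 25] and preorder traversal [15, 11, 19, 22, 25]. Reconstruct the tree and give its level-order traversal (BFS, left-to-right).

Inorder:  [11, 15, 19, 22, 25]
Preorder: [15, 11, 19, 22, 25]
Algorithm: preorder visits root first, so consume preorder in order;
for each root, split the current inorder slice at that value into
left-subtree inorder and right-subtree inorder, then recurse.
Recursive splits:
  root=15; inorder splits into left=[11], right=[19, 22, 25]
  root=11; inorder splits into left=[], right=[]
  root=19; inorder splits into left=[], right=[22, 25]
  root=22; inorder splits into left=[], right=[25]
  root=25; inorder splits into left=[], right=[]
Reconstructed level-order: [15, 11, 19, 22, 25]


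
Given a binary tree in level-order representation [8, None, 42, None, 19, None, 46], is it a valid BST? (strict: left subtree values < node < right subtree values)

Level-order array: [8, None, 42, None, 19, None, 46]
Validate using subtree bounds (lo, hi): at each node, require lo < value < hi,
then recurse left with hi=value and right with lo=value.
Preorder trace (stopping at first violation):
  at node 8 with bounds (-inf, +inf): OK
  at node 42 with bounds (8, +inf): OK
  at node 19 with bounds (42, +inf): VIOLATION
Node 19 violates its bound: not (42 < 19 < +inf).
Result: Not a valid BST
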